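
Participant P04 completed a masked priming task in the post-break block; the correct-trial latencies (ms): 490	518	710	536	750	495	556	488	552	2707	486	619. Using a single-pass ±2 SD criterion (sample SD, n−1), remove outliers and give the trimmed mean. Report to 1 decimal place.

563.6 ms

n = 12, ΣRT = 8907, M = 742.250
Σ(x−M)² = 4295314.25; s = √(4295314.25/11) = 624.886
Cutoffs: 742.250 ± 2·624.886 → [-507.5, 1992.0]
Outside: 2707 → excluded.
Retained (n=11): Σ = 6200, mean = 6200/11 = 563.636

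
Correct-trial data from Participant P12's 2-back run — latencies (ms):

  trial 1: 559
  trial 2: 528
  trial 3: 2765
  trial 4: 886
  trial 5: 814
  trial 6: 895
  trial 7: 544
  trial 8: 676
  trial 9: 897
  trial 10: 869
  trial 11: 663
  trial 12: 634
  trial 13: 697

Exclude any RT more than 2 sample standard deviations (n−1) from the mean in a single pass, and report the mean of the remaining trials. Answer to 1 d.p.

721.8 ms

n = 13, ΣRT = 11427, M = 879.000
Σ(x−M)² = 4080790.00; s = √(4080790.00/12) = 583.152
Cutoffs: 879.000 ± 2·583.152 → [-287.3, 2045.3]
Outside: 2765 → excluded.
Retained (n=12): Σ = 8662, mean = 8662/12 = 721.833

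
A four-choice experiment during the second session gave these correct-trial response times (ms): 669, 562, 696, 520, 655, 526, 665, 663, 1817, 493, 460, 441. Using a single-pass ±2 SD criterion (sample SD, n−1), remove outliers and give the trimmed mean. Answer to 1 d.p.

577.3 ms

n = 12, ΣRT = 8167, M = 680.583
Σ(x−M)² = 1498010.92; s = √(1498010.92/11) = 369.030
Cutoffs: 680.583 ± 2·369.030 → [-57.5, 1418.6]
Outside: 1817 → excluded.
Retained (n=11): Σ = 6350, mean = 6350/11 = 577.273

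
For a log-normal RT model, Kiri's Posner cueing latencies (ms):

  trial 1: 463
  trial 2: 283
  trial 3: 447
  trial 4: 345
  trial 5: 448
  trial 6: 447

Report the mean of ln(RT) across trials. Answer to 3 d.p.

5.989

ln(RT): 6.1377, 5.6454, 6.1026, 5.8435, 6.1048, 6.1026
Σ ln(RT) = 35.9366
Mean = 35.9366/6 = 5.98944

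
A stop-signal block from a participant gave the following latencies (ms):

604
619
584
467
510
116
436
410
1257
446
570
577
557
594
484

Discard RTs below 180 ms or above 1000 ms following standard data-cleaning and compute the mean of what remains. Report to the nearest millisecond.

528 ms

Excluded: 116, 1257
Retained (n=13): Σ = 6858
Mean = 6858/13 = 527.5385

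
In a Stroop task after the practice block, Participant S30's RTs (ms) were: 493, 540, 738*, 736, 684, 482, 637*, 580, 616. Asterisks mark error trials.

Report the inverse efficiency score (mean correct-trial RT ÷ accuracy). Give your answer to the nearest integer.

759 ms

Correct trials (n=7): 493, 540, 736, 684, 482, 580, 616
Mean correct RT = 4131/7 = 590.1429 ms
Proportion correct = 7/9
IES = 590.1429 / (7/9) = 758.755 ms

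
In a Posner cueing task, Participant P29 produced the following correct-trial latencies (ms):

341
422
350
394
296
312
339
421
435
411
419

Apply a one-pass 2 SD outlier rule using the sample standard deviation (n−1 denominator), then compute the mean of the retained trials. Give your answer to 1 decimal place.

376.4 ms

n = 11, ΣRT = 4140, M = 376.364
Σ(x−M)² = 24784.55; s = √(24784.55/10) = 49.784
Cutoffs: 376.364 ± 2·49.784 → [276.8, 475.9]
No RTs fall outside the cutoffs; all 11 retained. Mean = 4140/11 = 376.364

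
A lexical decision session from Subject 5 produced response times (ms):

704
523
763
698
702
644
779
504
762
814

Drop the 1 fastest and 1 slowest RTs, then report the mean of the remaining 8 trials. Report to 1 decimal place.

Sorted: 504, 523, 644, 698, 702, 704, 762, 763, 779, 814
Drop lowest 1 (504) and highest 1 (814)
Remaining (n=8): Σ = 5575, mean = 5575/8 = 696.875

696.9 ms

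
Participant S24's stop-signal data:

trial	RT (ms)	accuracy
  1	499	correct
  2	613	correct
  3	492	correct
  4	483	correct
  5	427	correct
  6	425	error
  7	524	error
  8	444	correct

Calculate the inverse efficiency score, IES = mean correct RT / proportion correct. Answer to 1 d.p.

657.3 ms

Correct trials (n=6): 499, 613, 492, 483, 427, 444
Mean correct RT = 2958/6 = 493.0000 ms
Proportion correct = 6/8
IES = 493.0000 / (6/8) = 657.333 ms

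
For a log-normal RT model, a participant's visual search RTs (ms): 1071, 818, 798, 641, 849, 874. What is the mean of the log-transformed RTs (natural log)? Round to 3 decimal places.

6.724

ln(RT): 6.9763, 6.7069, 6.6821, 6.4630, 6.7441, 6.7731
Σ ln(RT) = 40.3455
Mean = 40.3455/6 = 6.72425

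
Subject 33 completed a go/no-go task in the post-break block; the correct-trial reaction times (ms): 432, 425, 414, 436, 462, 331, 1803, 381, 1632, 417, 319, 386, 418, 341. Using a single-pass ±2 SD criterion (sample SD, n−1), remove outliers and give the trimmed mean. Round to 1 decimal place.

n = 14, ΣRT = 8197, M = 585.500
Σ(x−M)² = 3027447.50; s = √(3027447.50/13) = 482.577
Cutoffs: 585.500 ± 2·482.577 → [-379.7, 1550.7]
Outside: 1632, 1803 → excluded.
Retained (n=12): Σ = 4762, mean = 4762/12 = 396.833

396.8 ms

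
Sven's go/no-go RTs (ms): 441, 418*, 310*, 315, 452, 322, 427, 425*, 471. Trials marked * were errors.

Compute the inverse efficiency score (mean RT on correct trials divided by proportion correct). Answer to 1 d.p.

607.0 ms

Correct trials (n=6): 441, 315, 452, 322, 427, 471
Mean correct RT = 2428/6 = 404.6667 ms
Proportion correct = 6/9
IES = 404.6667 / (6/9) = 607.000 ms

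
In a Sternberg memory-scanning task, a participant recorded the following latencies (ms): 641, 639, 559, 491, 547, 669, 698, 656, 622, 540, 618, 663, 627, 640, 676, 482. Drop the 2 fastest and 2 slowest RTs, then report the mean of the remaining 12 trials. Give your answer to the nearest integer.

618 ms

Sorted: 482, 491, 540, 547, 559, 618, 622, 627, 639, 640, 641, 656, 663, 669, 676, 698
Drop lowest 2 (482, 491) and highest 2 (676, 698)
Remaining (n=12): Σ = 7421, mean = 7421/12 = 618.417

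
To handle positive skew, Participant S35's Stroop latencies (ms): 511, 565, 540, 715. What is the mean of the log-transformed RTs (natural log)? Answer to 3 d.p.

6.359

ln(RT): 6.2364, 6.3368, 6.2916, 6.5723
Σ ln(RT) = 25.4370
Mean = 25.4370/4 = 6.35926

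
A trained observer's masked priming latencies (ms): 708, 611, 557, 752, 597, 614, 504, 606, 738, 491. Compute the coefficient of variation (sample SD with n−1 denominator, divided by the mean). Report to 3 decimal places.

n = 10, Σ = 6178, M = 617.8000
Σ(x−M)² = 73951.600; s = √(73951.600/9) = 90.6468
CV = 90.6468 / 617.8000 = 0.14673

0.147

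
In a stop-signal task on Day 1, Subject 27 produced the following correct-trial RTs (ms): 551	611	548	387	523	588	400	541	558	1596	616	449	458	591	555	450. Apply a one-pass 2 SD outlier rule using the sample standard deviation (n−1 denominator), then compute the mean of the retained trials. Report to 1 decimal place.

521.7 ms

n = 16, ΣRT = 9422, M = 588.875
Σ(x−M)² = 1159775.75; s = √(1159775.75/15) = 278.062
Cutoffs: 588.875 ± 2·278.062 → [32.8, 1145.0]
Outside: 1596 → excluded.
Retained (n=15): Σ = 7826, mean = 7826/15 = 521.733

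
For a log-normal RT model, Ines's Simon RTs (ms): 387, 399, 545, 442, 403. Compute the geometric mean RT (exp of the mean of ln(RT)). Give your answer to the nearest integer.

432 ms

ln(RT): 5.9584, 5.9890, 6.3008, 6.0913, 5.9989
Mean ln(RT) = 30.3384/5 = 6.06768
Geometric mean = exp(6.06768) = 431.68 ms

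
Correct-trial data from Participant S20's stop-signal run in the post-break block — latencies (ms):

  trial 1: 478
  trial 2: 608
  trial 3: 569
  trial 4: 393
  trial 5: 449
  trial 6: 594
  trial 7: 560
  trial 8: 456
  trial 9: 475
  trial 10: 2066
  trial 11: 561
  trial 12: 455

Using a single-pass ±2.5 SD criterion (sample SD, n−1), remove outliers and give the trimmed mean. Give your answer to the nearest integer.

n = 12, ΣRT = 7664, M = 638.667
Σ(x−M)² = 2273316.67; s = √(2273316.67/11) = 454.604
Cutoffs: 638.667 ± 2.5·454.604 → [-497.8, 1775.2]
Outside: 2066 → excluded.
Retained (n=11): Σ = 5598, mean = 5598/11 = 508.909

509 ms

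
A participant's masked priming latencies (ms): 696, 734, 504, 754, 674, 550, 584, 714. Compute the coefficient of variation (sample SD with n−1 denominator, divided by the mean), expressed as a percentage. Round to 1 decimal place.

n = 8, Σ = 5210, M = 651.2500
Σ(x−M)² = 60319.500; s = √(60319.500/7) = 92.8282
CV = 92.8282 / 651.2500 = 0.14254 = 14.254%

14.3%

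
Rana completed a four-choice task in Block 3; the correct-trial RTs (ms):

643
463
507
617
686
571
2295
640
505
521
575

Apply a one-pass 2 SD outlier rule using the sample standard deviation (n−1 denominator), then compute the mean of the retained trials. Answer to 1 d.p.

572.8 ms

n = 11, ΣRT = 8023, M = 729.364
Σ(x−M)² = 2744224.55; s = √(2744224.55/10) = 523.853
Cutoffs: 729.364 ± 2·523.853 → [-318.3, 1777.1]
Outside: 2295 → excluded.
Retained (n=10): Σ = 5728, mean = 5728/10 = 572.800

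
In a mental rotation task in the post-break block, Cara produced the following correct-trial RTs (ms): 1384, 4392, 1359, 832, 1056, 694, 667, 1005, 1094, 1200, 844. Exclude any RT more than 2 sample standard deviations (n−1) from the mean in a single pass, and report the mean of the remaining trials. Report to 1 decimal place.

1013.5 ms

n = 11, ΣRT = 14527, M = 1320.636
Σ(x−M)² = 10960198.55; s = √(10960198.55/10) = 1046.910
Cutoffs: 1320.636 ± 2·1046.910 → [-773.2, 3414.5]
Outside: 4392 → excluded.
Retained (n=10): Σ = 10135, mean = 10135/10 = 1013.500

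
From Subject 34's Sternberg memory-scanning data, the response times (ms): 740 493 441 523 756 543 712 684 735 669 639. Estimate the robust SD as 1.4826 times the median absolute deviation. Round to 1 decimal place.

Sorted: 441, 493, 523, 543, 639, 669, 684, 712, 735, 740, 756 → median = 669
|x − 669| sorted: 0, 15, 30, 43, 66, 71, 87, 126, 146, 176, 228 → MAD = 71
Robust SD ≈ 1.4826 × 71 = 105.265

105.3 ms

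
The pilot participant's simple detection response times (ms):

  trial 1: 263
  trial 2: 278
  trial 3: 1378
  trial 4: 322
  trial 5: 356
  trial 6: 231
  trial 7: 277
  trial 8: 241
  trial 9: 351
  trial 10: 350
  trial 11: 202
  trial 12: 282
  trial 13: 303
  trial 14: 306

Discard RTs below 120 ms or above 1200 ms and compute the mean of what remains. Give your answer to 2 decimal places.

289.38 ms

Excluded: 1378
Retained (n=13): Σ = 3762
Mean = 3762/13 = 289.3846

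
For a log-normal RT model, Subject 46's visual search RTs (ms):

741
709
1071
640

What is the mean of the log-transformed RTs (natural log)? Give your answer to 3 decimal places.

ln(RT): 6.6080, 6.5639, 6.9763, 6.4615
Σ ln(RT) = 26.6097
Mean = 26.6097/4 = 6.65242

6.652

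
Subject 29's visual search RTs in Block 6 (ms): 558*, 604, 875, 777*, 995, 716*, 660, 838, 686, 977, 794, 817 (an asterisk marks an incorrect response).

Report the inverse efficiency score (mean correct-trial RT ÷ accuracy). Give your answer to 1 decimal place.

1073.5 ms

Correct trials (n=9): 604, 875, 995, 660, 838, 686, 977, 794, 817
Mean correct RT = 7246/9 = 805.1111 ms
Proportion correct = 9/12
IES = 805.1111 / (9/12) = 1073.481 ms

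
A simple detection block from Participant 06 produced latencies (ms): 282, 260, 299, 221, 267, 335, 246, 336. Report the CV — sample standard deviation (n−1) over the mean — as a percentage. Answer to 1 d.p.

14.6%

n = 8, Σ = 2246, M = 280.7500
Σ(x−M)² = 11727.500; s = √(11727.500/7) = 40.9311
CV = 40.9311 / 280.7500 = 0.14579 = 14.579%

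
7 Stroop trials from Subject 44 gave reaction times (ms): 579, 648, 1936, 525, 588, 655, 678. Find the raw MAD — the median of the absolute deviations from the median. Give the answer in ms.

60 ms

Sorted: 525, 579, 588, 648, 655, 678, 1936 → median = 648
|x − 648|: 69, 0, 1288, 123, 60, 7, 30
Sorted deviations: 0, 7, 30, 60, 69, 123, 1288 → MAD = 60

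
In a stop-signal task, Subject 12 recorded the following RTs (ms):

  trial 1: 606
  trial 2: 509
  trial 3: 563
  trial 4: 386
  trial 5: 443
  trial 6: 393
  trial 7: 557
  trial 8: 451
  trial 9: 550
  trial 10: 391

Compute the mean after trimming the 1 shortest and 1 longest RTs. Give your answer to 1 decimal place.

Sorted: 386, 391, 393, 443, 451, 509, 550, 557, 563, 606
Drop lowest 1 (386) and highest 1 (606)
Remaining (n=8): Σ = 3857, mean = 3857/8 = 482.125

482.1 ms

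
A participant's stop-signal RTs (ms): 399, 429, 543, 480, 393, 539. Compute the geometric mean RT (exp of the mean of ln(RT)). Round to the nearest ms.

ln(RT): 5.9890, 6.0615, 6.2971, 6.1738, 5.9738, 6.2897
Mean ln(RT) = 36.7848/6 = 6.13081
Geometric mean = exp(6.13081) = 459.81 ms

460 ms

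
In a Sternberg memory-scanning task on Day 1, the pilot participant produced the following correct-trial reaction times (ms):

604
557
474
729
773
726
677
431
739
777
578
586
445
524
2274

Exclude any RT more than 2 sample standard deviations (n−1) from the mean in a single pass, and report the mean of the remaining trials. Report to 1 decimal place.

615.7 ms

n = 15, ΣRT = 10894, M = 726.267
Σ(x−M)² = 2758934.93; s = √(2758934.93/14) = 443.922
Cutoffs: 726.267 ± 2·443.922 → [-161.6, 1614.1]
Outside: 2274 → excluded.
Retained (n=14): Σ = 8620, mean = 8620/14 = 615.714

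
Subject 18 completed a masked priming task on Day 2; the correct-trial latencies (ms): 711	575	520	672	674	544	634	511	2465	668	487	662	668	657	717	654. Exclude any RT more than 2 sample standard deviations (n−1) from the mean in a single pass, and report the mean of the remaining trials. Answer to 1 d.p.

623.6 ms

n = 16, ΣRT = 11819, M = 738.688
Σ(x−M)² = 3258411.44; s = √(3258411.44/15) = 466.077
Cutoffs: 738.688 ± 2·466.077 → [-193.5, 1670.8]
Outside: 2465 → excluded.
Retained (n=15): Σ = 9354, mean = 9354/15 = 623.600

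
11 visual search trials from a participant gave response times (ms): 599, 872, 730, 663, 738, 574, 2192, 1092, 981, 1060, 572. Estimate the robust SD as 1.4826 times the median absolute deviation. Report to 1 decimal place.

243.1 ms

Sorted: 572, 574, 599, 663, 730, 738, 872, 981, 1060, 1092, 2192 → median = 738
|x − 738| sorted: 0, 8, 75, 134, 139, 164, 166, 243, 322, 354, 1454 → MAD = 164
Robust SD ≈ 1.4826 × 164 = 243.146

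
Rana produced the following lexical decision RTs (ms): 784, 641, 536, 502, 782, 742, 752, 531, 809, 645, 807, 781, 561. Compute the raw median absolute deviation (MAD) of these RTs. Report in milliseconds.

67 ms

Sorted: 502, 531, 536, 561, 641, 645, 742, 752, 781, 782, 784, 807, 809 → median = 742
|x − 742|: 42, 101, 206, 240, 40, 0, 10, 211, 67, 97, 65, 39, 181
Sorted deviations: 0, 10, 39, 40, 42, 65, 67, 97, 101, 181, 206, 211, 240 → MAD = 67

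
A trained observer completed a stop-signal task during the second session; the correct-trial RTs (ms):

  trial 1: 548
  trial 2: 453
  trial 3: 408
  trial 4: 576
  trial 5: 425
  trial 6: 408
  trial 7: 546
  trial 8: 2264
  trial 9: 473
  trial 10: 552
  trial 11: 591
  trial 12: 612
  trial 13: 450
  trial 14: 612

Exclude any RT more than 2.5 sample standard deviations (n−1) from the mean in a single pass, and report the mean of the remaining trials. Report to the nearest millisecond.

n = 14, ΣRT = 8918, M = 637.000
Σ(x−M)² = 2923190.00; s = √(2923190.00/13) = 474.195
Cutoffs: 637.000 ± 2.5·474.195 → [-548.5, 1822.5]
Outside: 2264 → excluded.
Retained (n=13): Σ = 6654, mean = 6654/13 = 511.846

512 ms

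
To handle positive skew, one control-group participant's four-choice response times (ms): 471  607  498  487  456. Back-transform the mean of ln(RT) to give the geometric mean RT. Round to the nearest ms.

ln(RT): 6.1549, 6.4085, 6.2106, 6.1883, 6.1225
Mean ln(RT) = 31.0847/5 = 6.21695
Geometric mean = exp(6.21695) = 501.17 ms

501 ms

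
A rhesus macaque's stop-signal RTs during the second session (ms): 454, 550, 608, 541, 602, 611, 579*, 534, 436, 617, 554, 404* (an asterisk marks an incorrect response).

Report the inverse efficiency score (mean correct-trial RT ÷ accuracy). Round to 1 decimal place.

Correct trials (n=10): 454, 550, 608, 541, 602, 611, 534, 436, 617, 554
Mean correct RT = 5507/10 = 550.7000 ms
Proportion correct = 10/12
IES = 550.7000 / (10/12) = 660.840 ms

660.8 ms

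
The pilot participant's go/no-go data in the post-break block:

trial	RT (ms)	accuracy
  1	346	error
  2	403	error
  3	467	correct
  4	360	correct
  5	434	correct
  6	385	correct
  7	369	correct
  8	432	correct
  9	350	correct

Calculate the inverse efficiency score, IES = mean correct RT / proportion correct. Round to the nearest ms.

514 ms

Correct trials (n=7): 467, 360, 434, 385, 369, 432, 350
Mean correct RT = 2797/7 = 399.5714 ms
Proportion correct = 7/9
IES = 399.5714 / (7/9) = 513.735 ms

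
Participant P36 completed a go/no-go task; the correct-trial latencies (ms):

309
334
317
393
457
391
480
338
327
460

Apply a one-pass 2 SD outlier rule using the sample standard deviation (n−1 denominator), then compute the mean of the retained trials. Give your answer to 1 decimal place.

n = 10, ΣRT = 3806, M = 380.600
Σ(x−M)² = 38314.40; s = √(38314.40/9) = 65.247
Cutoffs: 380.600 ± 2·65.247 → [250.1, 511.1]
No RTs fall outside the cutoffs; all 10 retained. Mean = 3806/10 = 380.600

380.6 ms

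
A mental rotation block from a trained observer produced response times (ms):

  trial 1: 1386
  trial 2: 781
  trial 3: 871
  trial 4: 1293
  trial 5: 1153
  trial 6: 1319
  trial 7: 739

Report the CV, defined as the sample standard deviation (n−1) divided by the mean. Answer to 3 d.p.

0.254

n = 7, Σ = 7542, M = 1077.4286
Σ(x−M)² = 450771.714; s = √(450771.714/6) = 274.0960
CV = 274.0960 / 1077.4286 = 0.25440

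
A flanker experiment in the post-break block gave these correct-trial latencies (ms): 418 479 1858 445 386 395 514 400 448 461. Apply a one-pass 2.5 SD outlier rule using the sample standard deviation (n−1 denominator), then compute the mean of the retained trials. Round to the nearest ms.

438 ms

n = 10, ΣRT = 5804, M = 580.400
Σ(x−M)² = 1828154.40; s = √(1828154.40/9) = 450.698
Cutoffs: 580.400 ± 2.5·450.698 → [-546.3, 1707.1]
Outside: 1858 → excluded.
Retained (n=9): Σ = 3946, mean = 3946/9 = 438.444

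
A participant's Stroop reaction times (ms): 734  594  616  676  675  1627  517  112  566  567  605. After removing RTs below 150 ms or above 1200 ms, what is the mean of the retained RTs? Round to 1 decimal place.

Excluded: 112, 1627
Retained (n=9): Σ = 5550
Mean = 5550/9 = 616.6667

616.7 ms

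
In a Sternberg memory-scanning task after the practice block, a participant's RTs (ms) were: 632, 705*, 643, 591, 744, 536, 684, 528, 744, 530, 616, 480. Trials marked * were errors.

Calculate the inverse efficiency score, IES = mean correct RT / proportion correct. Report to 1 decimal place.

Correct trials (n=11): 632, 643, 591, 744, 536, 684, 528, 744, 530, 616, 480
Mean correct RT = 6728/11 = 611.6364 ms
Proportion correct = 11/12
IES = 611.6364 / (11/12) = 667.240 ms

667.2 ms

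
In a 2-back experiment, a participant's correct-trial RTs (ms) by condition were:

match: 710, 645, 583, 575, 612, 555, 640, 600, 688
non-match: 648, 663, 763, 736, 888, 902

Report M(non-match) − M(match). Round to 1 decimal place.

M(match) = 5608/9 = 623.111
M(non-match) = 4600/6 = 766.667
Difference = 766.667 − 623.111 = 143.556 ms

143.6 ms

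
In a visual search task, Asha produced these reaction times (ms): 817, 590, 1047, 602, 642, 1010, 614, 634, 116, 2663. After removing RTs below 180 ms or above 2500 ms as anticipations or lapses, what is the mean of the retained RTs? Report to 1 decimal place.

Excluded: 116, 2663
Retained (n=8): Σ = 5956
Mean = 5956/8 = 744.5000

744.5 ms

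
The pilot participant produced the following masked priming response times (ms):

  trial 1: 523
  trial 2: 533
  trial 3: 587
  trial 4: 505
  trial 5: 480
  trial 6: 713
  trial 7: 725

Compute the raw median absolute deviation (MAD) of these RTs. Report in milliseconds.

Sorted: 480, 505, 523, 533, 587, 713, 725 → median = 533
|x − 533|: 10, 0, 54, 28, 53, 180, 192
Sorted deviations: 0, 10, 28, 53, 54, 180, 192 → MAD = 53

53 ms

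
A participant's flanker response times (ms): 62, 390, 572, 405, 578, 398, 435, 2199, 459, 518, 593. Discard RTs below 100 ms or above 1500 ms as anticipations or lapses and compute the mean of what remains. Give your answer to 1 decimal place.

Excluded: 62, 2199
Retained (n=9): Σ = 4348
Mean = 4348/9 = 483.1111

483.1 ms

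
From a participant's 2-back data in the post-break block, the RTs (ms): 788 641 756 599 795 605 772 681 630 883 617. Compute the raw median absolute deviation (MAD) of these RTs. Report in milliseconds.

76 ms

Sorted: 599, 605, 617, 630, 641, 681, 756, 772, 788, 795, 883 → median = 681
|x − 681|: 107, 40, 75, 82, 114, 76, 91, 0, 51, 202, 64
Sorted deviations: 0, 40, 51, 64, 75, 76, 82, 91, 107, 114, 202 → MAD = 76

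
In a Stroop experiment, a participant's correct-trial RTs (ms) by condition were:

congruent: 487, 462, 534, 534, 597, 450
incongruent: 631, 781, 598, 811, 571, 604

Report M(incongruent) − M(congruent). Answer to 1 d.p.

155.3 ms

M(congruent) = 3064/6 = 510.667
M(incongruent) = 3996/6 = 666.000
Difference = 666.000 − 510.667 = 155.333 ms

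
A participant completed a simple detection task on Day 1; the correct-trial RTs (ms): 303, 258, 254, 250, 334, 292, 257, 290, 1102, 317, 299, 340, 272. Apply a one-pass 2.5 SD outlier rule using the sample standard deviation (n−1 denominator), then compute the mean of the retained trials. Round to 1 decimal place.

n = 13, ΣRT = 4568, M = 351.385
Σ(x−M)² = 621111.08; s = √(621111.08/12) = 227.507
Cutoffs: 351.385 ± 2.5·227.507 → [-217.4, 920.2]
Outside: 1102 → excluded.
Retained (n=12): Σ = 3466, mean = 3466/12 = 288.833

288.8 ms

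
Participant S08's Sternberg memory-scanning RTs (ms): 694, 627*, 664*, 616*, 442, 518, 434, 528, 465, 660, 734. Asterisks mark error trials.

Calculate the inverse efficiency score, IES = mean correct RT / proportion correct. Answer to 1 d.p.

Correct trials (n=8): 694, 442, 518, 434, 528, 465, 660, 734
Mean correct RT = 4475/8 = 559.3750 ms
Proportion correct = 8/11
IES = 559.3750 / (8/11) = 769.141 ms

769.1 ms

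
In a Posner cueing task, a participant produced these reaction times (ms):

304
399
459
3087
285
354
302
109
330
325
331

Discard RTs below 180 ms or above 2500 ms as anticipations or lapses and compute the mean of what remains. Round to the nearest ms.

Excluded: 109, 3087
Retained (n=9): Σ = 3089
Mean = 3089/9 = 343.2222

343 ms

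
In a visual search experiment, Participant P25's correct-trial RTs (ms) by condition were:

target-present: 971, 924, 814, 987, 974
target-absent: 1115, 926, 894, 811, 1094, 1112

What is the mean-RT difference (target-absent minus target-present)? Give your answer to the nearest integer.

M(target-present) = 4670/5 = 934.000
M(target-absent) = 5952/6 = 992.000
Difference = 992.000 − 934.000 = 58.000 ms

58 ms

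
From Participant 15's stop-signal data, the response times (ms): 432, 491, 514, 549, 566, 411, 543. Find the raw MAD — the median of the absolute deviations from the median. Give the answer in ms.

35 ms

Sorted: 411, 432, 491, 514, 543, 549, 566 → median = 514
|x − 514|: 82, 23, 0, 35, 52, 103, 29
Sorted deviations: 0, 23, 29, 35, 52, 82, 103 → MAD = 35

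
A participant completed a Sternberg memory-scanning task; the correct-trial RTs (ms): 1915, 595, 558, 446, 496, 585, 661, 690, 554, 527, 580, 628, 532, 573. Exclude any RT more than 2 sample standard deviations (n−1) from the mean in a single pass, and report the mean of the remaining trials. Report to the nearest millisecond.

571 ms

n = 14, ΣRT = 9340, M = 667.143
Σ(x−M)² = 1728459.71; s = √(1728459.71/13) = 364.635
Cutoffs: 667.143 ± 2·364.635 → [-62.1, 1396.4]
Outside: 1915 → excluded.
Retained (n=13): Σ = 7425, mean = 7425/13 = 571.154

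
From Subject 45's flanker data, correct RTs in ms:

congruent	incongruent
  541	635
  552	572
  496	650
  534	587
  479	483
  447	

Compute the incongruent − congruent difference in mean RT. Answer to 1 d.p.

M(congruent) = 3049/6 = 508.167
M(incongruent) = 2927/5 = 585.400
Difference = 585.400 − 508.167 = 77.233 ms

77.2 ms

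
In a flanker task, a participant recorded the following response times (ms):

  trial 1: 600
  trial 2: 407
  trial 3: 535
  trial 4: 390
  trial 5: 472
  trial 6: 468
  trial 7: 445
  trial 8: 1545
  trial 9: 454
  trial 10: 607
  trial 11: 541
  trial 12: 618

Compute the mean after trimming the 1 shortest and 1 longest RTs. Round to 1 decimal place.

Sorted: 390, 407, 445, 454, 468, 472, 535, 541, 600, 607, 618, 1545
Drop lowest 1 (390) and highest 1 (1545)
Remaining (n=10): Σ = 5147, mean = 5147/10 = 514.700

514.7 ms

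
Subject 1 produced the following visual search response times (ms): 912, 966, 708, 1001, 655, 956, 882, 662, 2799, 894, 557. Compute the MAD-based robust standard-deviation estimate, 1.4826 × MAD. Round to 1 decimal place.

158.6 ms

Sorted: 557, 655, 662, 708, 882, 894, 912, 956, 966, 1001, 2799 → median = 894
|x − 894| sorted: 0, 12, 18, 62, 72, 107, 186, 232, 239, 337, 1905 → MAD = 107
Robust SD ≈ 1.4826 × 107 = 158.638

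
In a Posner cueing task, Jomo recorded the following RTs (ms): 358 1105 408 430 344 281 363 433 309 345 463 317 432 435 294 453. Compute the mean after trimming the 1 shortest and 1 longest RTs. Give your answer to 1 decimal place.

Sorted: 281, 294, 309, 317, 344, 345, 358, 363, 408, 430, 432, 433, 435, 453, 463, 1105
Drop lowest 1 (281) and highest 1 (1105)
Remaining (n=14): Σ = 5384, mean = 5384/14 = 384.571

384.6 ms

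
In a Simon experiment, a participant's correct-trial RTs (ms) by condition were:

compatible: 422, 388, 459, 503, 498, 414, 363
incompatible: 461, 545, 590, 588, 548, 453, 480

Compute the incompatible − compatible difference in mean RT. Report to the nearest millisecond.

M(compatible) = 3047/7 = 435.286
M(incompatible) = 3665/7 = 523.571
Difference = 523.571 − 435.286 = 88.286 ms

88 ms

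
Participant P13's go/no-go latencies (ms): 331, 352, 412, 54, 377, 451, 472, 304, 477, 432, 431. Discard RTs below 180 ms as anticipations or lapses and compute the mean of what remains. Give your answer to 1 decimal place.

403.9 ms

Excluded: 54
Retained (n=10): Σ = 4039
Mean = 4039/10 = 403.9000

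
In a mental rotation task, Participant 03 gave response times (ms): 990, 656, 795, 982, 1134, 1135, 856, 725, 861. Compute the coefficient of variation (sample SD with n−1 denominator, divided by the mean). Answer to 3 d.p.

0.187

n = 9, Σ = 8134, M = 903.7778
Σ(x−M)² = 229319.556; s = √(229319.556/8) = 169.3072
CV = 169.3072 / 903.7778 = 0.18733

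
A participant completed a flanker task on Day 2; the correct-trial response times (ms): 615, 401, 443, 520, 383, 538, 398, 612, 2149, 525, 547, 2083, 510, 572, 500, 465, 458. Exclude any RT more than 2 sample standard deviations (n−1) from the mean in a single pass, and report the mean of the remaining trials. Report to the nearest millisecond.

n = 17, ΣRT = 11719, M = 689.353
Σ(x−M)² = 4691425.88; s = √(4691425.88/16) = 541.492
Cutoffs: 689.353 ± 2·541.492 → [-393.6, 1772.3]
Outside: 2083, 2149 → excluded.
Retained (n=15): Σ = 7487, mean = 7487/15 = 499.133

499 ms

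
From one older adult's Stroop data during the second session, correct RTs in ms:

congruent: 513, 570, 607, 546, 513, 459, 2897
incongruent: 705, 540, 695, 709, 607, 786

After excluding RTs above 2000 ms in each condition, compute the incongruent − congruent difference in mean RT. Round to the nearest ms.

139 ms

congruent: exclude 2897
M(congruent) = 3208/6 = 534.667
M(incongruent) = 4042/6 = 673.667
Difference = 673.667 − 534.667 = 139.000 ms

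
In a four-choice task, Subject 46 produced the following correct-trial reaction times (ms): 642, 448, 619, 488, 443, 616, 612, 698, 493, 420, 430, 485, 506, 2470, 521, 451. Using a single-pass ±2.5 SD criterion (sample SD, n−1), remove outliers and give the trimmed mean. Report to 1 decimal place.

524.8 ms

n = 16, ΣRT = 10342, M = 646.375
Σ(x−M)² = 3658167.75; s = √(3658167.75/15) = 493.840
Cutoffs: 646.375 ± 2.5·493.840 → [-588.2, 1881.0]
Outside: 2470 → excluded.
Retained (n=15): Σ = 7872, mean = 7872/15 = 524.800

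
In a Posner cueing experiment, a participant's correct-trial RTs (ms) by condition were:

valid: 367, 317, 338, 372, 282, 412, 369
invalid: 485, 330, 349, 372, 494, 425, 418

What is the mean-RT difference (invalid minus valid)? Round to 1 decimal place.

M(valid) = 2457/7 = 351.000
M(invalid) = 2873/7 = 410.429
Difference = 410.429 − 351.000 = 59.429 ms

59.4 ms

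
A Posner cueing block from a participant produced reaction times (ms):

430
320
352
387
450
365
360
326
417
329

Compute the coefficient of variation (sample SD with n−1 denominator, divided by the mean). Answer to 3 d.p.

n = 10, Σ = 3736, M = 373.6000
Σ(x−M)² = 18934.400; s = √(18934.400/9) = 45.8674
CV = 45.8674 / 373.6000 = 0.12277

0.123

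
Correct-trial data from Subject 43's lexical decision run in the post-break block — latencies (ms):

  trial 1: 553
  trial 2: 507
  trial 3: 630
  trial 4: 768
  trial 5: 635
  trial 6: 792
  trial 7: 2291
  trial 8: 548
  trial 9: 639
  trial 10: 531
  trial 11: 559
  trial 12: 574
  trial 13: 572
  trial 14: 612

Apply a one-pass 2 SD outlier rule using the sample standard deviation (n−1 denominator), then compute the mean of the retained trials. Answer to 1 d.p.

n = 14, ΣRT = 10211, M = 729.357
Σ(x−M)² = 2715557.21; s = √(2715557.21/13) = 457.044
Cutoffs: 729.357 ± 2·457.044 → [-184.7, 1643.4]
Outside: 2291 → excluded.
Retained (n=13): Σ = 7920, mean = 7920/13 = 609.231

609.2 ms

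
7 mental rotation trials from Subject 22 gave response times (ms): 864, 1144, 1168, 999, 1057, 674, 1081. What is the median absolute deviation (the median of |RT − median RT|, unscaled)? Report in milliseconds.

Sorted: 674, 864, 999, 1057, 1081, 1144, 1168 → median = 1057
|x − 1057|: 193, 87, 111, 58, 0, 383, 24
Sorted deviations: 0, 24, 58, 87, 111, 193, 383 → MAD = 87

87 ms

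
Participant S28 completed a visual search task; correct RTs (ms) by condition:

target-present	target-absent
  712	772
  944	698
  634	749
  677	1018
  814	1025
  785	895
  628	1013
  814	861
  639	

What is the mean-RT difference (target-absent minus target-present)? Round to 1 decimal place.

M(target-present) = 6647/9 = 738.556
M(target-absent) = 7031/8 = 878.875
Difference = 878.875 − 738.556 = 140.319 ms

140.3 ms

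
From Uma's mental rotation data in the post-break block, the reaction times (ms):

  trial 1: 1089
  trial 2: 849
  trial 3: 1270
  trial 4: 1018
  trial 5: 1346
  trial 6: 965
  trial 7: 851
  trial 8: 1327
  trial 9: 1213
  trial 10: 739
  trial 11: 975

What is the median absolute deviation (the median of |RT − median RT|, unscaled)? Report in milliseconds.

169 ms

Sorted: 739, 849, 851, 965, 975, 1018, 1089, 1213, 1270, 1327, 1346 → median = 1018
|x − 1018|: 71, 169, 252, 0, 328, 53, 167, 309, 195, 279, 43
Sorted deviations: 0, 43, 53, 71, 167, 169, 195, 252, 279, 309, 328 → MAD = 169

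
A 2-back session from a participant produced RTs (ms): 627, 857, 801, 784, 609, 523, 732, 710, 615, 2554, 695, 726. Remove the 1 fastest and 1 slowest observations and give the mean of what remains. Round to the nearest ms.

Sorted: 523, 609, 615, 627, 695, 710, 726, 732, 784, 801, 857, 2554
Drop lowest 1 (523) and highest 1 (2554)
Remaining (n=10): Σ = 7156, mean = 7156/10 = 715.600

716 ms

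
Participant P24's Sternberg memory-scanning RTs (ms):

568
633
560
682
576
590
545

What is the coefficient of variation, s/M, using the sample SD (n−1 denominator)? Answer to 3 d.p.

n = 7, Σ = 4154, M = 593.4286
Σ(x−M)² = 13835.714; s = √(13835.714/6) = 48.0203
CV = 48.0203 / 593.4286 = 0.08092

0.081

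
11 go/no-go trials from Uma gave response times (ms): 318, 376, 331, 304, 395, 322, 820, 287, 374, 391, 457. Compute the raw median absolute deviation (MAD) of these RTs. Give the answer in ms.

52 ms

Sorted: 287, 304, 318, 322, 331, 374, 376, 391, 395, 457, 820 → median = 374
|x − 374|: 56, 2, 43, 70, 21, 52, 446, 87, 0, 17, 83
Sorted deviations: 0, 2, 17, 21, 43, 52, 56, 70, 83, 87, 446 → MAD = 52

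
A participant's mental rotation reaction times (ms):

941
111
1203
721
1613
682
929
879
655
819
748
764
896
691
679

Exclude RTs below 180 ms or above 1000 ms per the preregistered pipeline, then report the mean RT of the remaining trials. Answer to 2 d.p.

783.67 ms

Excluded: 111, 1203, 1613
Retained (n=12): Σ = 9404
Mean = 9404/12 = 783.6667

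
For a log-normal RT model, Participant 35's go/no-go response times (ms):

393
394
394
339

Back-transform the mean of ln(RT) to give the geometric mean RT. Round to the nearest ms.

379 ms

ln(RT): 5.9738, 5.9764, 5.9764, 5.8260
Mean ln(RT) = 23.7525/4 = 5.93813
Geometric mean = exp(5.93813) = 379.22 ms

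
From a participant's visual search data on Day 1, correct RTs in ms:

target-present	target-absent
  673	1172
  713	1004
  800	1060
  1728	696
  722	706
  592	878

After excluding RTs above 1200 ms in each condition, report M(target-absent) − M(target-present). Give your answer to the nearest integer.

219 ms

target-present: exclude 1728
M(target-present) = 3500/5 = 700.000
M(target-absent) = 5516/6 = 919.333
Difference = 919.333 − 700.000 = 219.333 ms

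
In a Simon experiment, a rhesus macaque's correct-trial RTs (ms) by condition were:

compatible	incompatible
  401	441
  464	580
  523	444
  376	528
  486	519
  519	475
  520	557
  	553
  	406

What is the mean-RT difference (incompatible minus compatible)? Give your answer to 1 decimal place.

30.5 ms

M(compatible) = 3289/7 = 469.857
M(incompatible) = 4503/9 = 500.333
Difference = 500.333 − 469.857 = 30.476 ms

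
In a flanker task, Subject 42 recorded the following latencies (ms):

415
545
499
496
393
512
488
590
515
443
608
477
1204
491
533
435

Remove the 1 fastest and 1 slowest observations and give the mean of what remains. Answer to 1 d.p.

Sorted: 393, 415, 435, 443, 477, 488, 491, 496, 499, 512, 515, 533, 545, 590, 608, 1204
Drop lowest 1 (393) and highest 1 (1204)
Remaining (n=14): Σ = 7047, mean = 7047/14 = 503.357

503.4 ms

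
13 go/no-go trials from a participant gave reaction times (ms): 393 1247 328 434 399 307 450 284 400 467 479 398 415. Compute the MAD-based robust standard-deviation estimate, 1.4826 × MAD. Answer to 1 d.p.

74.1 ms

Sorted: 284, 307, 328, 393, 398, 399, 400, 415, 434, 450, 467, 479, 1247 → median = 400
|x − 400| sorted: 0, 1, 2, 7, 15, 34, 50, 67, 72, 79, 93, 116, 847 → MAD = 50
Robust SD ≈ 1.4826 × 50 = 74.130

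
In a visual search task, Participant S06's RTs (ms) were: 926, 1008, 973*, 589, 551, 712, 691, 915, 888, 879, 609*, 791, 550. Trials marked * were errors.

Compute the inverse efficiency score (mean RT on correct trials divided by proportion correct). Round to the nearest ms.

913 ms

Correct trials (n=11): 926, 1008, 589, 551, 712, 691, 915, 888, 879, 791, 550
Mean correct RT = 8500/11 = 772.7273 ms
Proportion correct = 11/13
IES = 772.7273 / (11/13) = 913.223 ms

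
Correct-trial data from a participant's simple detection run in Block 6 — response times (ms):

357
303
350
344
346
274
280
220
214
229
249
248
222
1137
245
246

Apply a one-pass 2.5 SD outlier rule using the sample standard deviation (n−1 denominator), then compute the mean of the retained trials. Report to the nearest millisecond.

n = 16, ΣRT = 5264, M = 329.000
Σ(x−M)² = 734166.00; s = √(734166.00/15) = 221.234
Cutoffs: 329.000 ± 2.5·221.234 → [-224.1, 882.1]
Outside: 1137 → excluded.
Retained (n=15): Σ = 4127, mean = 4127/15 = 275.133

275 ms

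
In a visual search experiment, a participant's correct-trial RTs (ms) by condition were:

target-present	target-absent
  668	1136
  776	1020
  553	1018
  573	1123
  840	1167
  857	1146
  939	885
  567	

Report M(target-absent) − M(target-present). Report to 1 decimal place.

M(target-present) = 5773/8 = 721.625
M(target-absent) = 7495/7 = 1070.714
Difference = 1070.714 − 721.625 = 349.089 ms

349.1 ms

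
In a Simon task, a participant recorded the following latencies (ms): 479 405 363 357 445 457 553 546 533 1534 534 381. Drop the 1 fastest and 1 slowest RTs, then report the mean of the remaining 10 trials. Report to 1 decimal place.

Sorted: 357, 363, 381, 405, 445, 457, 479, 533, 534, 546, 553, 1534
Drop lowest 1 (357) and highest 1 (1534)
Remaining (n=10): Σ = 4696, mean = 4696/10 = 469.600

469.6 ms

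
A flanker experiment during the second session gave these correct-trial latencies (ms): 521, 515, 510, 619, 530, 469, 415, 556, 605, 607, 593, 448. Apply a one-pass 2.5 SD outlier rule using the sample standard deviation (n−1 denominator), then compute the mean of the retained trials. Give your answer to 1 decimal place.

532.3 ms

n = 12, ΣRT = 6388, M = 532.333
Σ(x−M)² = 48430.67; s = √(48430.67/11) = 66.354
Cutoffs: 532.333 ± 2.5·66.354 → [366.4, 698.2]
No RTs fall outside the cutoffs; all 12 retained. Mean = 6388/12 = 532.333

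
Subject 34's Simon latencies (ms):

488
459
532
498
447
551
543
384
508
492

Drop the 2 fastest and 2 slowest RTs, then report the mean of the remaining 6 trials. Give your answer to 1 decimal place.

496.2 ms

Sorted: 384, 447, 459, 488, 492, 498, 508, 532, 543, 551
Drop lowest 2 (384, 447) and highest 2 (543, 551)
Remaining (n=6): Σ = 2977, mean = 2977/6 = 496.167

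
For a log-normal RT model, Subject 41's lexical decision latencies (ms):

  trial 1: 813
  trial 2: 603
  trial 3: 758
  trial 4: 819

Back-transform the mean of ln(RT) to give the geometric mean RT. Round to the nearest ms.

743 ms

ln(RT): 6.7007, 6.4019, 6.6307, 6.7081
Mean ln(RT) = 26.4414/4 = 6.61035
Geometric mean = exp(6.61035) = 742.75 ms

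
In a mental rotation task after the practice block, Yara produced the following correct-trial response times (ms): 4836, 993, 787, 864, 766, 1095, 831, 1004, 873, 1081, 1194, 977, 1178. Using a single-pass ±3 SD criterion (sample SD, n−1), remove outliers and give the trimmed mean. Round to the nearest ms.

970 ms

n = 13, ΣRT = 16479, M = 1267.615
Σ(x−M)² = 14032673.08; s = √(14032673.08/12) = 1081.383
Cutoffs: 1267.615 ± 3·1081.383 → [-1976.5, 4511.8]
Outside: 4836 → excluded.
Retained (n=12): Σ = 11643, mean = 11643/12 = 970.250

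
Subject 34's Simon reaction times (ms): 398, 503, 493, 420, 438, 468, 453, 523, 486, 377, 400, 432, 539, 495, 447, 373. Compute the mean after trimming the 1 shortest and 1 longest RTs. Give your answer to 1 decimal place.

452.4 ms

Sorted: 373, 377, 398, 400, 420, 432, 438, 447, 453, 468, 486, 493, 495, 503, 523, 539
Drop lowest 1 (373) and highest 1 (539)
Remaining (n=14): Σ = 6333, mean = 6333/14 = 452.357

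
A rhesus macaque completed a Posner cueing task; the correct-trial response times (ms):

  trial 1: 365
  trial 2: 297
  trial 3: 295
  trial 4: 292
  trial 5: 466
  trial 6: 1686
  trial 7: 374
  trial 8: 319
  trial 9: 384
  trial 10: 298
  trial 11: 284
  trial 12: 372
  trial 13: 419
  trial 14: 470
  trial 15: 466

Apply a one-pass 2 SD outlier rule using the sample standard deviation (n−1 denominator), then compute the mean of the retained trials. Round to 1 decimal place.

n = 15, ΣRT = 6787, M = 452.467
Σ(x−M)² = 1693137.73; s = √(1693137.73/14) = 347.762
Cutoffs: 452.467 ± 2·347.762 → [-243.1, 1148.0]
Outside: 1686 → excluded.
Retained (n=14): Σ = 5101, mean = 5101/14 = 364.357

364.4 ms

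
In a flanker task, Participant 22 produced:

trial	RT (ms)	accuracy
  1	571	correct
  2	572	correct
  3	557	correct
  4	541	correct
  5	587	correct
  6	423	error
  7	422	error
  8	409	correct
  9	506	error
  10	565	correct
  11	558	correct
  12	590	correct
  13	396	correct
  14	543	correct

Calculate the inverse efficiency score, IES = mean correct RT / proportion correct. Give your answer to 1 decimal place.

Correct trials (n=11): 571, 572, 557, 541, 587, 409, 565, 558, 590, 396, 543
Mean correct RT = 5889/11 = 535.3636 ms
Proportion correct = 11/14
IES = 535.3636 / (11/14) = 681.372 ms

681.4 ms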